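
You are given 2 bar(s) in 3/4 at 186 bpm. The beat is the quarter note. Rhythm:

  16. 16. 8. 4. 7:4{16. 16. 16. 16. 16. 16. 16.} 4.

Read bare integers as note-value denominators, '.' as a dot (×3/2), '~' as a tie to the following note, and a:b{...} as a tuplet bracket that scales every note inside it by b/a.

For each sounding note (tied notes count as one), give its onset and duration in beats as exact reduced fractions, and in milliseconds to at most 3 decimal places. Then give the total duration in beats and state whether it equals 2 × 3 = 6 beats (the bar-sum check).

1) 0.0ms=0b +120.968ms=3/8b
2) 120.968ms=3/8b +120.968ms=3/8b
3) 241.935ms=3/4b +241.935ms=3/4b
4) 483.871ms=3/2b +483.871ms=3/2b
5) 967.742ms=3b +69.124ms=3/14b
6) 1036.866ms=45/14b +69.124ms=3/14b
7) 1105.991ms=24/7b +69.124ms=3/14b
8) 1175.115ms=51/14b +69.124ms=3/14b
9) 1244.24ms=27/7b +69.124ms=3/14b
10) 1313.364ms=57/14b +69.124ms=3/14b
11) 1382.488ms=30/7b +69.124ms=3/14b
12) 1451.613ms=9/2b +483.871ms=3/2b
Σ=6b of 6 (186bpm 3/4) — PASS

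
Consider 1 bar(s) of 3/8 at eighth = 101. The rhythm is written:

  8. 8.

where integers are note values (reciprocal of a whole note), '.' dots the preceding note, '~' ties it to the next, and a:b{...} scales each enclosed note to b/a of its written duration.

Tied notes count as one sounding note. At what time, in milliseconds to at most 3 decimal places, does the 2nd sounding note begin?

note 2 onset = 3/2b = 891.089ms

1. 0.0ms @ 0 + 891.089ms (3/2)
2. 891.089ms @ 3/2 + 891.089ms (3/2)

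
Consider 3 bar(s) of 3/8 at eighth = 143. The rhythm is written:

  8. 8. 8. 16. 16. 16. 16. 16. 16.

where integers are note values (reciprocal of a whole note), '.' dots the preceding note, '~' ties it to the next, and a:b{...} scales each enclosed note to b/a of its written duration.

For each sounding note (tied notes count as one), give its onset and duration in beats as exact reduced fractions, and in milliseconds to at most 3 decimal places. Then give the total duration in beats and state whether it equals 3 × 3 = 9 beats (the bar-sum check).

1) 0.0ms=0b +629.371ms=3/2b
2) 629.371ms=3/2b +629.371ms=3/2b
3) 1258.741ms=3b +629.371ms=3/2b
4) 1888.112ms=9/2b +314.685ms=3/4b
5) 2202.797ms=21/4b +314.685ms=3/4b
6) 2517.483ms=6b +314.685ms=3/4b
7) 2832.168ms=27/4b +314.685ms=3/4b
8) 3146.853ms=15/2b +314.685ms=3/4b
9) 3461.538ms=33/4b +314.685ms=3/4b
Σ=9b of 9 (143bpm 3/8) — PASS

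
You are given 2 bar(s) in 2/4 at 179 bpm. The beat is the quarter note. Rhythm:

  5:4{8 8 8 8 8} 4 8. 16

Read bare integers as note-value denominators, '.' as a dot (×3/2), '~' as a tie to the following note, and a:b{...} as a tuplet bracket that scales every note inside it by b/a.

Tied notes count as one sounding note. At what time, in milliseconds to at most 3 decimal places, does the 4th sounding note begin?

note 4 onset = 6/5b = 402.235ms

1. 0.0ms @ 0 + 134.078ms (2/5)
2. 134.078ms @ 2/5 + 134.078ms (2/5)
3. 268.156ms @ 4/5 + 134.078ms (2/5)
4. 402.235ms @ 6/5 + 134.078ms (2/5)
5. 536.313ms @ 8/5 + 134.078ms (2/5)
6. 670.391ms @ 2 + 335.196ms (1)
7. 1005.587ms @ 3 + 251.397ms (3/4)
8. 1256.983ms @ 15/4 + 83.799ms (1/4)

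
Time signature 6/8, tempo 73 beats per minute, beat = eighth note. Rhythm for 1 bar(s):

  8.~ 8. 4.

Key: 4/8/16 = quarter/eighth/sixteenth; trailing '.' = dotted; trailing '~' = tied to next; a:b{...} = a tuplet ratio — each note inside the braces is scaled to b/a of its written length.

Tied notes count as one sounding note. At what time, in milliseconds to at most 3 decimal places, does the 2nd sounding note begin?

note 2 onset = 3b = 2465.753ms

1. 0.0ms @ 0 + 2465.753ms (3)
2. 2465.753ms @ 3 + 2465.753ms (3)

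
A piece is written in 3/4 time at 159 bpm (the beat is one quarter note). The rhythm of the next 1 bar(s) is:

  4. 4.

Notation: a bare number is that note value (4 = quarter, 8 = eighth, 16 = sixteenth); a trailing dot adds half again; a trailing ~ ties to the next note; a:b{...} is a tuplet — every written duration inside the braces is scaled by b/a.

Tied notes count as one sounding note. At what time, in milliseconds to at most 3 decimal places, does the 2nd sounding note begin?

note 2 onset = 3/2b = 566.038ms

1. 0.0ms @ 0 + 566.038ms (3/2)
2. 566.038ms @ 3/2 + 566.038ms (3/2)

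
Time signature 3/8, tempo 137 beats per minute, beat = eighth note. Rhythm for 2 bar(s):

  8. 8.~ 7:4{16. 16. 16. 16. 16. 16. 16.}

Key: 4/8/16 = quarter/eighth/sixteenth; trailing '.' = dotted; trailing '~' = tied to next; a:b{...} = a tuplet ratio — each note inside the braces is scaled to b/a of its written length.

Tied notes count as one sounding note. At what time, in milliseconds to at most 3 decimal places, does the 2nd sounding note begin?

note 2 onset = 3/2b = 656.934ms

1. 0.0ms @ 0 + 656.934ms (3/2)
2. 656.934ms @ 3/2 + 844.63ms (27/14)
3. 1501.564ms @ 24/7 + 187.696ms (3/7)
4. 1689.26ms @ 27/7 + 187.696ms (3/7)
5. 1876.955ms @ 30/7 + 187.696ms (3/7)
6. 2064.651ms @ 33/7 + 187.696ms (3/7)
7. 2252.346ms @ 36/7 + 187.696ms (3/7)
8. 2440.042ms @ 39/7 + 187.696ms (3/7)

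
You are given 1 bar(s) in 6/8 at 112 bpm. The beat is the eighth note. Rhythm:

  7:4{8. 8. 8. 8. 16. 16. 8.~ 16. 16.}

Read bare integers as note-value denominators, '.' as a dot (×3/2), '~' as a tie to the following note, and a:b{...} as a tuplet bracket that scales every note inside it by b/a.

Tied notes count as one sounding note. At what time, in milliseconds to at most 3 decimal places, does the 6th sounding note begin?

1. 0.0ms @ 0 + 459.184ms (6/7)
2. 459.184ms @ 6/7 + 459.184ms (6/7)
3. 918.367ms @ 12/7 + 459.184ms (6/7)
4. 1377.551ms @ 18/7 + 459.184ms (6/7)
5. 1836.735ms @ 24/7 + 229.592ms (3/7)
6. 2066.327ms @ 27/7 + 229.592ms (3/7)
7. 2295.918ms @ 30/7 + 688.776ms (9/7)
8. 2984.694ms @ 39/7 + 229.592ms (3/7)

note 6 onset = 27/7b = 2066.327ms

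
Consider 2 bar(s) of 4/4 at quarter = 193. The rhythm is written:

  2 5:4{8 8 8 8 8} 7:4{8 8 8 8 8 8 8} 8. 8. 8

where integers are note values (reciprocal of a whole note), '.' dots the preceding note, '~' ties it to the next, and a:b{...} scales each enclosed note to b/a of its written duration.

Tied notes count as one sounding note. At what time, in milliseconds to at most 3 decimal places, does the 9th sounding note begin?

note 9 onset = 32/7b = 1421.17ms

1. 0.0ms @ 0 + 621.762ms (2)
2. 621.762ms @ 2 + 124.352ms (2/5)
3. 746.114ms @ 12/5 + 124.352ms (2/5)
4. 870.466ms @ 14/5 + 124.352ms (2/5)
5. 994.819ms @ 16/5 + 124.352ms (2/5)
6. 1119.171ms @ 18/5 + 124.352ms (2/5)
7. 1243.523ms @ 4 + 88.823ms (2/7)
8. 1332.346ms @ 30/7 + 88.823ms (2/7)
9. 1421.17ms @ 32/7 + 88.823ms (2/7)
10. 1509.993ms @ 34/7 + 88.823ms (2/7)
11. 1598.816ms @ 36/7 + 88.823ms (2/7)
12. 1687.639ms @ 38/7 + 88.823ms (2/7)
13. 1776.462ms @ 40/7 + 88.823ms (2/7)
14. 1865.285ms @ 6 + 233.161ms (3/4)
15. 2098.446ms @ 27/4 + 233.161ms (3/4)
16. 2331.606ms @ 15/2 + 155.44ms (1/2)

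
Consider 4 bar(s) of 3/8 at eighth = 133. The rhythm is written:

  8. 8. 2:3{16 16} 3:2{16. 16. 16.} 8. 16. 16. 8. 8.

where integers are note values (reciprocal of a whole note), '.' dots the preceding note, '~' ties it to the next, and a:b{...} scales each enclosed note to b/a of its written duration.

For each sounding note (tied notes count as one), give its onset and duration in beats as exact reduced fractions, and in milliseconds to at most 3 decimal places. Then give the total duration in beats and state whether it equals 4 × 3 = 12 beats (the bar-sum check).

1) 0.0ms=0b +676.692ms=3/2b
2) 676.692ms=3/2b +676.692ms=3/2b
3) 1353.383ms=3b +338.346ms=3/4b
4) 1691.729ms=15/4b +338.346ms=3/4b
5) 2030.075ms=9/2b +225.564ms=1/2b
6) 2255.639ms=5b +225.564ms=1/2b
7) 2481.203ms=11/2b +225.564ms=1/2b
8) 2706.767ms=6b +676.692ms=3/2b
9) 3383.459ms=15/2b +338.346ms=3/4b
10) 3721.805ms=33/4b +338.346ms=3/4b
11) 4060.15ms=9b +676.692ms=3/2b
12) 4736.842ms=21/2b +676.692ms=3/2b
Σ=12b of 12 (133bpm 3/8) — PASS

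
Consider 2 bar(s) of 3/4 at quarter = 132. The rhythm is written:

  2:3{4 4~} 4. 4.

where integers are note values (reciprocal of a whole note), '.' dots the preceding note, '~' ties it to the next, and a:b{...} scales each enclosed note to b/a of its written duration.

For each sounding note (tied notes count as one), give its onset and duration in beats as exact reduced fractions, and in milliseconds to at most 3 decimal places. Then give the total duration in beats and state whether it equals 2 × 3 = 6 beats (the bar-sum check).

1) 0.0ms=0b +681.818ms=3/2b
2) 681.818ms=3/2b +1363.636ms=3b
3) 2045.455ms=9/2b +681.818ms=3/2b
Σ=6b of 6 (132bpm 3/4) — PASS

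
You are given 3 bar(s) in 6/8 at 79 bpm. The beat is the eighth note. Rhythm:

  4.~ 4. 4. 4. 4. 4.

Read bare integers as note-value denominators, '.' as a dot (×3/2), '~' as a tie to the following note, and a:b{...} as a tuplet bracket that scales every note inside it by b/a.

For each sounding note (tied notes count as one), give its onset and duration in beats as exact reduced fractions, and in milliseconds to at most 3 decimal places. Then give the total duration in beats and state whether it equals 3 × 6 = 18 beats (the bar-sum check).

1) 0.0ms=0b +4556.962ms=6b
2) 4556.962ms=6b +2278.481ms=3b
3) 6835.443ms=9b +2278.481ms=3b
4) 9113.924ms=12b +2278.481ms=3b
5) 11392.405ms=15b +2278.481ms=3b
Σ=18b of 18 (79bpm 6/8) — PASS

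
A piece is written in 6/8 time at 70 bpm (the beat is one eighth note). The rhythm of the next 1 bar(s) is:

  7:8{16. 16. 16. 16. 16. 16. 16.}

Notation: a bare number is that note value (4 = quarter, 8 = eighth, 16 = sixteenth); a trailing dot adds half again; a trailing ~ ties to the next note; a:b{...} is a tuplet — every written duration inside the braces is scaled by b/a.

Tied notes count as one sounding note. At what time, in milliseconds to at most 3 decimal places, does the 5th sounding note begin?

1. 0.0ms @ 0 + 734.694ms (6/7)
2. 734.694ms @ 6/7 + 734.694ms (6/7)
3. 1469.388ms @ 12/7 + 734.694ms (6/7)
4. 2204.082ms @ 18/7 + 734.694ms (6/7)
5. 2938.776ms @ 24/7 + 734.694ms (6/7)
6. 3673.469ms @ 30/7 + 734.694ms (6/7)
7. 4408.163ms @ 36/7 + 734.694ms (6/7)

note 5 onset = 24/7b = 2938.776ms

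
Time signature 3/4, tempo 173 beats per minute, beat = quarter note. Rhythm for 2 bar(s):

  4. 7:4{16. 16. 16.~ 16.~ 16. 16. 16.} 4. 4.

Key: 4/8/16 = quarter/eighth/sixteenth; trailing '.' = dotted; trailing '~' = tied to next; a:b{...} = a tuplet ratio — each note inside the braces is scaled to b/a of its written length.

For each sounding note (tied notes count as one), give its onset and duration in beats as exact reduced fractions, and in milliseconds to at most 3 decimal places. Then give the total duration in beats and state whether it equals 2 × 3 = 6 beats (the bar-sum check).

1) 0.0ms=0b +520.231ms=3/2b
2) 520.231ms=3/2b +74.319ms=3/14b
3) 594.55ms=12/7b +74.319ms=3/14b
4) 668.869ms=27/14b +222.956ms=9/14b
5) 891.825ms=18/7b +74.319ms=3/14b
6) 966.144ms=39/14b +74.319ms=3/14b
7) 1040.462ms=3b +520.231ms=3/2b
8) 1560.694ms=9/2b +520.231ms=3/2b
Σ=6b of 6 (173bpm 3/4) — PASS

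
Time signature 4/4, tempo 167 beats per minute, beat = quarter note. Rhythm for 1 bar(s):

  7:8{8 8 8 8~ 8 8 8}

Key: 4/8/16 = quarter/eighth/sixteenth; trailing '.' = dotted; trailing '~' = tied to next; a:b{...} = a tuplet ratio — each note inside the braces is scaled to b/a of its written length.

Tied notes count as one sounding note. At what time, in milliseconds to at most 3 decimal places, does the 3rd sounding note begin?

1. 0.0ms @ 0 + 205.304ms (4/7)
2. 205.304ms @ 4/7 + 205.304ms (4/7)
3. 410.607ms @ 8/7 + 205.304ms (4/7)
4. 615.911ms @ 12/7 + 410.607ms (8/7)
5. 1026.518ms @ 20/7 + 205.304ms (4/7)
6. 1231.822ms @ 24/7 + 205.304ms (4/7)

note 3 onset = 8/7b = 410.607ms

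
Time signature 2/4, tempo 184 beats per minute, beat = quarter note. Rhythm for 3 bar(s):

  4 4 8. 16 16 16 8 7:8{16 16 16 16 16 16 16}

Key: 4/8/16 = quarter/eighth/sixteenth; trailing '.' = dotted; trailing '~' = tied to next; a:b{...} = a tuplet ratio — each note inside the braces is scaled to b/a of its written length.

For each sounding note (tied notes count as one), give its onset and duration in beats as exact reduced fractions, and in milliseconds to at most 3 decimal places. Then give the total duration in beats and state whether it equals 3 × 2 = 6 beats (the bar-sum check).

1) 0.0ms=0b +326.087ms=1b
2) 326.087ms=1b +326.087ms=1b
3) 652.174ms=2b +244.565ms=3/4b
4) 896.739ms=11/4b +81.522ms=1/4b
5) 978.261ms=3b +81.522ms=1/4b
6) 1059.783ms=13/4b +81.522ms=1/4b
7) 1141.304ms=7/2b +163.043ms=1/2b
8) 1304.348ms=4b +93.168ms=2/7b
9) 1397.516ms=30/7b +93.168ms=2/7b
10) 1490.683ms=32/7b +93.168ms=2/7b
11) 1583.851ms=34/7b +93.168ms=2/7b
12) 1677.019ms=36/7b +93.168ms=2/7b
13) 1770.186ms=38/7b +93.168ms=2/7b
14) 1863.354ms=40/7b +93.168ms=2/7b
Σ=6b of 6 (184bpm 2/4) — PASS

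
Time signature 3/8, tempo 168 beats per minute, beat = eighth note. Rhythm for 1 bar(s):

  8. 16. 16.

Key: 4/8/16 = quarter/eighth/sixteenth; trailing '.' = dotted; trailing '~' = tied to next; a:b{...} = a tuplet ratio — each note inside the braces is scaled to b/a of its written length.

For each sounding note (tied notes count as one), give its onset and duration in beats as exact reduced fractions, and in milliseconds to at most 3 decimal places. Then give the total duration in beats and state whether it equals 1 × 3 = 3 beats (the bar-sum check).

1) 0.0ms=0b +535.714ms=3/2b
2) 535.714ms=3/2b +267.857ms=3/4b
3) 803.571ms=9/4b +267.857ms=3/4b
Σ=3b of 3 (168bpm 3/8) — PASS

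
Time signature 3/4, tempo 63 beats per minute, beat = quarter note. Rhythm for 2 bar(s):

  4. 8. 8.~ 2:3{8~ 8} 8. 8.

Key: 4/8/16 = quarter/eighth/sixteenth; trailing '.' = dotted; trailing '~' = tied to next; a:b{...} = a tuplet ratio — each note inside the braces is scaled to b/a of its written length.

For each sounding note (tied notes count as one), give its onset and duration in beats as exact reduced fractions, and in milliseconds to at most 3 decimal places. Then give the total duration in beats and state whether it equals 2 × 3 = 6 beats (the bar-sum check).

1) 0.0ms=0b +1428.571ms=3/2b
2) 1428.571ms=3/2b +714.286ms=3/4b
3) 2142.857ms=9/4b +2142.857ms=9/4b
4) 4285.714ms=9/2b +714.286ms=3/4b
5) 5000.0ms=21/4b +714.286ms=3/4b
Σ=6b of 6 (63bpm 3/4) — PASS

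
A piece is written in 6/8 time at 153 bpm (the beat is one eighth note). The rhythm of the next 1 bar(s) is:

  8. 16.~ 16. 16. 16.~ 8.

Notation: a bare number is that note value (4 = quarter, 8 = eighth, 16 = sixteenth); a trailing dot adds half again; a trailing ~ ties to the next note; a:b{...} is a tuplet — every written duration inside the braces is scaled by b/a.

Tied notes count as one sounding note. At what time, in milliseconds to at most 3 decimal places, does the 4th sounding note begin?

1. 0.0ms @ 0 + 588.235ms (3/2)
2. 588.235ms @ 3/2 + 588.235ms (3/2)
3. 1176.471ms @ 3 + 294.118ms (3/4)
4. 1470.588ms @ 15/4 + 882.353ms (9/4)

note 4 onset = 15/4b = 1470.588ms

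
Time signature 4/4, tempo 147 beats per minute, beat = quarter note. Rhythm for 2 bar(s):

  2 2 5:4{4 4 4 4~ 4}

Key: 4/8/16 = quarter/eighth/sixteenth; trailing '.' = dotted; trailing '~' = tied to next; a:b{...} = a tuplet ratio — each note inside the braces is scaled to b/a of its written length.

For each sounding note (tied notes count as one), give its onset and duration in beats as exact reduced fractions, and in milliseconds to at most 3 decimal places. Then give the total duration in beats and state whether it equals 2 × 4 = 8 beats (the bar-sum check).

1) 0.0ms=0b +816.327ms=2b
2) 816.327ms=2b +816.327ms=2b
3) 1632.653ms=4b +326.531ms=4/5b
4) 1959.184ms=24/5b +326.531ms=4/5b
5) 2285.714ms=28/5b +326.531ms=4/5b
6) 2612.245ms=32/5b +653.061ms=8/5b
Σ=8b of 8 (147bpm 4/4) — PASS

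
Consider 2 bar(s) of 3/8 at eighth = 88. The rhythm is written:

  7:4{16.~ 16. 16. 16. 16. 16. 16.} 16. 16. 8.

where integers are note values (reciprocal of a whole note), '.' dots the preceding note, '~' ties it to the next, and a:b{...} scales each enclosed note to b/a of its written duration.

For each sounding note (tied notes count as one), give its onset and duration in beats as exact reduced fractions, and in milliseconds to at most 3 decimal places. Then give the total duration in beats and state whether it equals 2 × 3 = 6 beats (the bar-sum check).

1) 0.0ms=0b +584.416ms=6/7b
2) 584.416ms=6/7b +292.208ms=3/7b
3) 876.623ms=9/7b +292.208ms=3/7b
4) 1168.831ms=12/7b +292.208ms=3/7b
5) 1461.039ms=15/7b +292.208ms=3/7b
6) 1753.247ms=18/7b +292.208ms=3/7b
7) 2045.455ms=3b +511.364ms=3/4b
8) 2556.818ms=15/4b +511.364ms=3/4b
9) 3068.182ms=9/2b +1022.727ms=3/2b
Σ=6b of 6 (88bpm 3/8) — PASS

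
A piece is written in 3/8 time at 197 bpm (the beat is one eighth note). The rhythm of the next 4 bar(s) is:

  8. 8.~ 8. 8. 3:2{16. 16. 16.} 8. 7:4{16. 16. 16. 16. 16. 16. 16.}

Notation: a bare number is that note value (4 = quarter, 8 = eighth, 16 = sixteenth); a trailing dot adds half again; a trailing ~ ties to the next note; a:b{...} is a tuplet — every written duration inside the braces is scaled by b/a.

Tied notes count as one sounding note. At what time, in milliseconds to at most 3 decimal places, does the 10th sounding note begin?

note 10 onset = 69/7b = 3002.175ms

1. 0.0ms @ 0 + 456.853ms (3/2)
2. 456.853ms @ 3/2 + 913.706ms (3)
3. 1370.558ms @ 9/2 + 456.853ms (3/2)
4. 1827.411ms @ 6 + 152.284ms (1/2)
5. 1979.695ms @ 13/2 + 152.284ms (1/2)
6. 2131.98ms @ 7 + 152.284ms (1/2)
7. 2284.264ms @ 15/2 + 456.853ms (3/2)
8. 2741.117ms @ 9 + 130.529ms (3/7)
9. 2871.646ms @ 66/7 + 130.529ms (3/7)
10. 3002.175ms @ 69/7 + 130.529ms (3/7)
11. 3132.705ms @ 72/7 + 130.529ms (3/7)
12. 3263.234ms @ 75/7 + 130.529ms (3/7)
13. 3393.764ms @ 78/7 + 130.529ms (3/7)
14. 3524.293ms @ 81/7 + 130.529ms (3/7)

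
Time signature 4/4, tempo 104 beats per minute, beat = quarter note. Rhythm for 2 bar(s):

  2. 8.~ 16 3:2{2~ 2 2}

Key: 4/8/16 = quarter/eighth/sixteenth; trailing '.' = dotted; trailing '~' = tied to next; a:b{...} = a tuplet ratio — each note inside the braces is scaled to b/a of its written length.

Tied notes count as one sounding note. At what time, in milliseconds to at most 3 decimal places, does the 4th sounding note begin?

note 4 onset = 20/3b = 3846.154ms

1. 0.0ms @ 0 + 1730.769ms (3)
2. 1730.769ms @ 3 + 576.923ms (1)
3. 2307.692ms @ 4 + 1538.462ms (8/3)
4. 3846.154ms @ 20/3 + 769.231ms (4/3)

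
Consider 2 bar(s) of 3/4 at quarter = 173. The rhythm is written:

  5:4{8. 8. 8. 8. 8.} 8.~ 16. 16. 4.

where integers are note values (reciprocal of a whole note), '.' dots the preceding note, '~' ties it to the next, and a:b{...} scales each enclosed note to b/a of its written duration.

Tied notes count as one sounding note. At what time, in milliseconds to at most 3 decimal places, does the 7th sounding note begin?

1. 0.0ms @ 0 + 208.092ms (3/5)
2. 208.092ms @ 3/5 + 208.092ms (3/5)
3. 416.185ms @ 6/5 + 208.092ms (3/5)
4. 624.277ms @ 9/5 + 208.092ms (3/5)
5. 832.37ms @ 12/5 + 208.092ms (3/5)
6. 1040.462ms @ 3 + 390.173ms (9/8)
7. 1430.636ms @ 33/8 + 130.058ms (3/8)
8. 1560.694ms @ 9/2 + 520.231ms (3/2)

note 7 onset = 33/8b = 1430.636ms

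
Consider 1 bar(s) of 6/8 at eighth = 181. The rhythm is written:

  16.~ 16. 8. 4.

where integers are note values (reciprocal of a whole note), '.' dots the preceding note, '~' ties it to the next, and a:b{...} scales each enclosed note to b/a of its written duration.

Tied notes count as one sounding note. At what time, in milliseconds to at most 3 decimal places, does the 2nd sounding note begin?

note 2 onset = 3/2b = 497.238ms

1. 0.0ms @ 0 + 497.238ms (3/2)
2. 497.238ms @ 3/2 + 497.238ms (3/2)
3. 994.475ms @ 3 + 994.475ms (3)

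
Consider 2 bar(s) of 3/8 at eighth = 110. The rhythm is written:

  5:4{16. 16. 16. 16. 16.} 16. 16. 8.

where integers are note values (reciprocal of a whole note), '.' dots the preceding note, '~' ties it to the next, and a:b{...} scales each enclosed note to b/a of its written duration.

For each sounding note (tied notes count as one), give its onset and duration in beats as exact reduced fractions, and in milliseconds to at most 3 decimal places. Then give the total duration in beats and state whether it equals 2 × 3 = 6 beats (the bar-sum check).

1) 0.0ms=0b +327.273ms=3/5b
2) 327.273ms=3/5b +327.273ms=3/5b
3) 654.545ms=6/5b +327.273ms=3/5b
4) 981.818ms=9/5b +327.273ms=3/5b
5) 1309.091ms=12/5b +327.273ms=3/5b
6) 1636.364ms=3b +409.091ms=3/4b
7) 2045.455ms=15/4b +409.091ms=3/4b
8) 2454.545ms=9/2b +818.182ms=3/2b
Σ=6b of 6 (110bpm 3/8) — PASS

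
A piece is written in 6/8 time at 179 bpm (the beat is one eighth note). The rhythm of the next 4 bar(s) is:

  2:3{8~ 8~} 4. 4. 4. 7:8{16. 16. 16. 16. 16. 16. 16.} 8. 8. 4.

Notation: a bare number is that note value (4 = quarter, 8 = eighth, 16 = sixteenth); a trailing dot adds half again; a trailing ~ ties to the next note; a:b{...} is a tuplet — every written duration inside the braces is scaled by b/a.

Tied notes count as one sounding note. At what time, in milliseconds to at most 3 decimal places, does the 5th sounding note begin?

1. 0.0ms @ 0 + 2011.173ms (6)
2. 2011.173ms @ 6 + 1005.587ms (3)
3. 3016.76ms @ 9 + 1005.587ms (3)
4. 4022.346ms @ 12 + 287.31ms (6/7)
5. 4309.657ms @ 90/7 + 287.31ms (6/7)
6. 4596.967ms @ 96/7 + 287.31ms (6/7)
7. 4884.278ms @ 102/7 + 287.31ms (6/7)
8. 5171.588ms @ 108/7 + 287.31ms (6/7)
9. 5458.899ms @ 114/7 + 287.31ms (6/7)
10. 5746.209ms @ 120/7 + 287.31ms (6/7)
11. 6033.52ms @ 18 + 502.793ms (3/2)
12. 6536.313ms @ 39/2 + 502.793ms (3/2)
13. 7039.106ms @ 21 + 1005.587ms (3)

note 5 onset = 90/7b = 4309.657ms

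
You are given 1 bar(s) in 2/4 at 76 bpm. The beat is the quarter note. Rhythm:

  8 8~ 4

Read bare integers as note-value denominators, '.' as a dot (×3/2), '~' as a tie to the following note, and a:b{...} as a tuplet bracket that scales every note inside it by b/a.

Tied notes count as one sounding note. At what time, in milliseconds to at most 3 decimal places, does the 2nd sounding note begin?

note 2 onset = 1/2b = 394.737ms

1. 0.0ms @ 0 + 394.737ms (1/2)
2. 394.737ms @ 1/2 + 1184.211ms (3/2)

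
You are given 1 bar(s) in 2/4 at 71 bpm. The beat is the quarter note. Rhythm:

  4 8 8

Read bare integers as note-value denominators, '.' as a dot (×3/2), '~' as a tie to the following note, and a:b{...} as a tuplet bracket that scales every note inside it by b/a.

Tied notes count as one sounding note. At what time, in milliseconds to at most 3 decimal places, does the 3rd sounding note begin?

note 3 onset = 3/2b = 1267.606ms

1. 0.0ms @ 0 + 845.07ms (1)
2. 845.07ms @ 1 + 422.535ms (1/2)
3. 1267.606ms @ 3/2 + 422.535ms (1/2)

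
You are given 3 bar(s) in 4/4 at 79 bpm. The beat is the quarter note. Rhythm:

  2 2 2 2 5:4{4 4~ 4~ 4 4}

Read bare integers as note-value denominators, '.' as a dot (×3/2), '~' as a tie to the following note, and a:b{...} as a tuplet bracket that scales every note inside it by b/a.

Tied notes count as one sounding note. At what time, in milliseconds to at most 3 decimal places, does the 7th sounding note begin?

note 7 onset = 56/5b = 8506.329ms

1. 0.0ms @ 0 + 1518.987ms (2)
2. 1518.987ms @ 2 + 1518.987ms (2)
3. 3037.975ms @ 4 + 1518.987ms (2)
4. 4556.962ms @ 6 + 1518.987ms (2)
5. 6075.949ms @ 8 + 607.595ms (4/5)
6. 6683.544ms @ 44/5 + 1822.785ms (12/5)
7. 8506.329ms @ 56/5 + 607.595ms (4/5)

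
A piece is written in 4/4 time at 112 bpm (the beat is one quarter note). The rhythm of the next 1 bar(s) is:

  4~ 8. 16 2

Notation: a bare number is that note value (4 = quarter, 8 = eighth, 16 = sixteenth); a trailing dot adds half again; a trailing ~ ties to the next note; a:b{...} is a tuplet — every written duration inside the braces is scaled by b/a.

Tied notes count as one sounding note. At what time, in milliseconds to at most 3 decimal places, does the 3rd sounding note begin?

note 3 onset = 2b = 1071.429ms

1. 0.0ms @ 0 + 937.5ms (7/4)
2. 937.5ms @ 7/4 + 133.929ms (1/4)
3. 1071.429ms @ 2 + 1071.429ms (2)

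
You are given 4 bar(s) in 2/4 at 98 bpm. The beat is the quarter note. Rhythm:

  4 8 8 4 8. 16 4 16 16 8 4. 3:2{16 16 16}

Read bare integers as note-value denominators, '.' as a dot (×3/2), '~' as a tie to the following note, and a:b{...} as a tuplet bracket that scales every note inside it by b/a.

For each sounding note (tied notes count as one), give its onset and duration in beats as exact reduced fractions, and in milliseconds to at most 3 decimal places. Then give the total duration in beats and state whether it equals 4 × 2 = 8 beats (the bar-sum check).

1) 0.0ms=0b +612.245ms=1b
2) 612.245ms=1b +306.122ms=1/2b
3) 918.367ms=3/2b +306.122ms=1/2b
4) 1224.49ms=2b +612.245ms=1b
5) 1836.735ms=3b +459.184ms=3/4b
6) 2295.918ms=15/4b +153.061ms=1/4b
7) 2448.98ms=4b +612.245ms=1b
8) 3061.224ms=5b +153.061ms=1/4b
9) 3214.286ms=21/4b +153.061ms=1/4b
10) 3367.347ms=11/2b +306.122ms=1/2b
11) 3673.469ms=6b +918.367ms=3/2b
12) 4591.837ms=15/2b +102.041ms=1/6b
13) 4693.878ms=23/3b +102.041ms=1/6b
14) 4795.918ms=47/6b +102.041ms=1/6b
Σ=8b of 8 (98bpm 2/4) — PASS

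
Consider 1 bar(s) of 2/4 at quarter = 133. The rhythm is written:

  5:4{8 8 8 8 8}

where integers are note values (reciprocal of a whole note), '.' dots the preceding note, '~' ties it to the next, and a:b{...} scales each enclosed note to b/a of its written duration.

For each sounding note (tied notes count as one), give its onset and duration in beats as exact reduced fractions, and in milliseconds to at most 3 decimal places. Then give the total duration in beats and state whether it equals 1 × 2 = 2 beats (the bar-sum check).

1) 0.0ms=0b +180.451ms=2/5b
2) 180.451ms=2/5b +180.451ms=2/5b
3) 360.902ms=4/5b +180.451ms=2/5b
4) 541.353ms=6/5b +180.451ms=2/5b
5) 721.805ms=8/5b +180.451ms=2/5b
Σ=2b of 2 (133bpm 2/4) — PASS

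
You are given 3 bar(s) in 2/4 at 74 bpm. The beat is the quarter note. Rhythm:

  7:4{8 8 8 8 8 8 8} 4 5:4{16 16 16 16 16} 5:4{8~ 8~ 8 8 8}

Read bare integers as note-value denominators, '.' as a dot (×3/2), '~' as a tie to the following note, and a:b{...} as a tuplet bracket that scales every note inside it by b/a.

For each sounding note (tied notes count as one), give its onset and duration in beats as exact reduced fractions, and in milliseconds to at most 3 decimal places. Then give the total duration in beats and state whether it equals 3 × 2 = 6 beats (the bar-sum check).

1) 0.0ms=0b +231.66ms=2/7b
2) 231.66ms=2/7b +231.66ms=2/7b
3) 463.32ms=4/7b +231.66ms=2/7b
4) 694.981ms=6/7b +231.66ms=2/7b
5) 926.641ms=8/7b +231.66ms=2/7b
6) 1158.301ms=10/7b +231.66ms=2/7b
7) 1389.961ms=12/7b +231.66ms=2/7b
8) 1621.622ms=2b +810.811ms=1b
9) 2432.432ms=3b +162.162ms=1/5b
10) 2594.595ms=16/5b +162.162ms=1/5b
11) 2756.757ms=17/5b +162.162ms=1/5b
12) 2918.919ms=18/5b +162.162ms=1/5b
13) 3081.081ms=19/5b +162.162ms=1/5b
14) 3243.243ms=4b +972.973ms=6/5b
15) 4216.216ms=26/5b +324.324ms=2/5b
16) 4540.541ms=28/5b +324.324ms=2/5b
Σ=6b of 6 (74bpm 2/4) — PASS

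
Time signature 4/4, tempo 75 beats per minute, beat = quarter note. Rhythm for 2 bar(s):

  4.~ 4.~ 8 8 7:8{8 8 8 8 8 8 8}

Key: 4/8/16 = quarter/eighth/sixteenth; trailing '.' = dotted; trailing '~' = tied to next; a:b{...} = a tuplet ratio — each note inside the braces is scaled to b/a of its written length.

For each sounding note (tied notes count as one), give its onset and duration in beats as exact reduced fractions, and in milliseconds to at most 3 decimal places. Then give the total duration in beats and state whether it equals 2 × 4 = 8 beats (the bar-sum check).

1) 0.0ms=0b +2800.0ms=7/2b
2) 2800.0ms=7/2b +400.0ms=1/2b
3) 3200.0ms=4b +457.143ms=4/7b
4) 3657.143ms=32/7b +457.143ms=4/7b
5) 4114.286ms=36/7b +457.143ms=4/7b
6) 4571.429ms=40/7b +457.143ms=4/7b
7) 5028.571ms=44/7b +457.143ms=4/7b
8) 5485.714ms=48/7b +457.143ms=4/7b
9) 5942.857ms=52/7b +457.143ms=4/7b
Σ=8b of 8 (75bpm 4/4) — PASS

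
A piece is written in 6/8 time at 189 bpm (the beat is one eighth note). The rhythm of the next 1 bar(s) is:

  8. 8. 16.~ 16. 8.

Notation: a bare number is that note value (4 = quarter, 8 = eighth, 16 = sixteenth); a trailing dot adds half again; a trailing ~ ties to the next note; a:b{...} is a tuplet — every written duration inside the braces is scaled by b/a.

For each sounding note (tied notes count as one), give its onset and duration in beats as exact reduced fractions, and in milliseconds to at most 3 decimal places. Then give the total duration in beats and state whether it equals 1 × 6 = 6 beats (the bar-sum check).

1) 0.0ms=0b +476.19ms=3/2b
2) 476.19ms=3/2b +476.19ms=3/2b
3) 952.381ms=3b +476.19ms=3/2b
4) 1428.571ms=9/2b +476.19ms=3/2b
Σ=6b of 6 (189bpm 6/8) — PASS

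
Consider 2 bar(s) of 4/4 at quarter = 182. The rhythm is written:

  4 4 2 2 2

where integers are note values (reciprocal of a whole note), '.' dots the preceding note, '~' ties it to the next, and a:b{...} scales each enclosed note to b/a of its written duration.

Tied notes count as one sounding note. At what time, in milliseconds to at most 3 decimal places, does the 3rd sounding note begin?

note 3 onset = 2b = 659.341ms

1. 0.0ms @ 0 + 329.67ms (1)
2. 329.67ms @ 1 + 329.67ms (1)
3. 659.341ms @ 2 + 659.341ms (2)
4. 1318.681ms @ 4 + 659.341ms (2)
5. 1978.022ms @ 6 + 659.341ms (2)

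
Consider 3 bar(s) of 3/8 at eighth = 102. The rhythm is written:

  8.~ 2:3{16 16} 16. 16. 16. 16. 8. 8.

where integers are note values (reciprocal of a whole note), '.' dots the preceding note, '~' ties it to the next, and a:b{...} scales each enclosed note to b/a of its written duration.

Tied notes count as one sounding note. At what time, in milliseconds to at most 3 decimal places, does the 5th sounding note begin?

1. 0.0ms @ 0 + 1323.529ms (9/4)
2. 1323.529ms @ 9/4 + 441.176ms (3/4)
3. 1764.706ms @ 3 + 441.176ms (3/4)
4. 2205.882ms @ 15/4 + 441.176ms (3/4)
5. 2647.059ms @ 9/2 + 441.176ms (3/4)
6. 3088.235ms @ 21/4 + 441.176ms (3/4)
7. 3529.412ms @ 6 + 882.353ms (3/2)
8. 4411.765ms @ 15/2 + 882.353ms (3/2)

note 5 onset = 9/2b = 2647.059ms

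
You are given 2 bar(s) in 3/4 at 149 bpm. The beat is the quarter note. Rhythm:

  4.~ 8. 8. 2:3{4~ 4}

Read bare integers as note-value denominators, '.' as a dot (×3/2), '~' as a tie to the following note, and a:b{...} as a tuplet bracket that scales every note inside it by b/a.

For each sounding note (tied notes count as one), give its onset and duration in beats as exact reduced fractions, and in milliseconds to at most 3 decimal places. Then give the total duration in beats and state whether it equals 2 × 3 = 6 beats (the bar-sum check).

1) 0.0ms=0b +906.04ms=9/4b
2) 906.04ms=9/4b +302.013ms=3/4b
3) 1208.054ms=3b +1208.054ms=3b
Σ=6b of 6 (149bpm 3/4) — PASS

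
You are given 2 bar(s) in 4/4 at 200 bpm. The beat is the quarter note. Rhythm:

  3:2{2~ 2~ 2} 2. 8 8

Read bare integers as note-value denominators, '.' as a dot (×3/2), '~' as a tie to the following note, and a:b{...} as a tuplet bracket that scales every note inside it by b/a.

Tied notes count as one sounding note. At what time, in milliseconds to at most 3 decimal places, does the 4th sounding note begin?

note 4 onset = 15/2b = 2250.0ms

1. 0.0ms @ 0 + 1200.0ms (4)
2. 1200.0ms @ 4 + 900.0ms (3)
3. 2100.0ms @ 7 + 150.0ms (1/2)
4. 2250.0ms @ 15/2 + 150.0ms (1/2)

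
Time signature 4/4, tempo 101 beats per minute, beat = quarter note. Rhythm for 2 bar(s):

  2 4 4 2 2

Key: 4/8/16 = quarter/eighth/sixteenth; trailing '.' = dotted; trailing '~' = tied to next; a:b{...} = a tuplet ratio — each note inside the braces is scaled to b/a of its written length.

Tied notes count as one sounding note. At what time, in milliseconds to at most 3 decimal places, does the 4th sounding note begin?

1. 0.0ms @ 0 + 1188.119ms (2)
2. 1188.119ms @ 2 + 594.059ms (1)
3. 1782.178ms @ 3 + 594.059ms (1)
4. 2376.238ms @ 4 + 1188.119ms (2)
5. 3564.356ms @ 6 + 1188.119ms (2)

note 4 onset = 4b = 2376.238ms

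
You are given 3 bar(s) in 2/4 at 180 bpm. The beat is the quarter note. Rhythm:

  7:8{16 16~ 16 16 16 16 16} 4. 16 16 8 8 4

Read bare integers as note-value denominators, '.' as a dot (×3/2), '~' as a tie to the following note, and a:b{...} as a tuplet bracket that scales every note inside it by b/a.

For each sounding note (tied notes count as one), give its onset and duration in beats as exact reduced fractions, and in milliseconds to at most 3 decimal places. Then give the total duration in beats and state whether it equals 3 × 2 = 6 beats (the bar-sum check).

1) 0.0ms=0b +95.238ms=2/7b
2) 95.238ms=2/7b +190.476ms=4/7b
3) 285.714ms=6/7b +95.238ms=2/7b
4) 380.952ms=8/7b +95.238ms=2/7b
5) 476.19ms=10/7b +95.238ms=2/7b
6) 571.429ms=12/7b +95.238ms=2/7b
7) 666.667ms=2b +500.0ms=3/2b
8) 1166.667ms=7/2b +83.333ms=1/4b
9) 1250.0ms=15/4b +83.333ms=1/4b
10) 1333.333ms=4b +166.667ms=1/2b
11) 1500.0ms=9/2b +166.667ms=1/2b
12) 1666.667ms=5b +333.333ms=1b
Σ=6b of 6 (180bpm 2/4) — PASS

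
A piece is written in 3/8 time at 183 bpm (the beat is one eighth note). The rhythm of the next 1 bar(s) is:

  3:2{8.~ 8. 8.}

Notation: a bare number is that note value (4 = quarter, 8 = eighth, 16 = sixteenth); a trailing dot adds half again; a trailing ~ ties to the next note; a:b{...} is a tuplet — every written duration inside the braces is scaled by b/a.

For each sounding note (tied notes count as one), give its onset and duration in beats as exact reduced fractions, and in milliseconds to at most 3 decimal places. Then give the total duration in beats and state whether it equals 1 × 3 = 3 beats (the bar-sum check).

1) 0.0ms=0b +655.738ms=2b
2) 655.738ms=2b +327.869ms=1b
Σ=3b of 3 (183bpm 3/8) — PASS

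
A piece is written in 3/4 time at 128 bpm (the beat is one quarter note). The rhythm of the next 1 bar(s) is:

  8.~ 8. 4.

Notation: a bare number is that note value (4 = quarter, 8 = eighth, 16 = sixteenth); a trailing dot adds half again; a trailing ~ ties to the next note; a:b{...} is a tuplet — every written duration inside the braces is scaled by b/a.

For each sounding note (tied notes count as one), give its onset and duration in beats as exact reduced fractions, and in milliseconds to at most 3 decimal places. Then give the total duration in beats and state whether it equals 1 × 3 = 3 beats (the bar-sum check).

1) 0.0ms=0b +703.125ms=3/2b
2) 703.125ms=3/2b +703.125ms=3/2b
Σ=3b of 3 (128bpm 3/4) — PASS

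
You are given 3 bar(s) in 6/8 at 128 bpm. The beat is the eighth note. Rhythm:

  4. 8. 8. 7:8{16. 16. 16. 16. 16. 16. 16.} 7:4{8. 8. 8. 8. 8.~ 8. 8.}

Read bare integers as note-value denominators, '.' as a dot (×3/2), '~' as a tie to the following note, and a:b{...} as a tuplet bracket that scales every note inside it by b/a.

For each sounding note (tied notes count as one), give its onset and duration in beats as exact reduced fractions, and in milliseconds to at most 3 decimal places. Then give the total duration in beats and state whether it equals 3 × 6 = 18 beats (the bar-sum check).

1) 0.0ms=0b +1406.25ms=3b
2) 1406.25ms=3b +703.125ms=3/2b
3) 2109.375ms=9/2b +703.125ms=3/2b
4) 2812.5ms=6b +401.786ms=6/7b
5) 3214.286ms=48/7b +401.786ms=6/7b
6) 3616.071ms=54/7b +401.786ms=6/7b
7) 4017.857ms=60/7b +401.786ms=6/7b
8) 4419.643ms=66/7b +401.786ms=6/7b
9) 4821.429ms=72/7b +401.786ms=6/7b
10) 5223.214ms=78/7b +401.786ms=6/7b
11) 5625.0ms=12b +401.786ms=6/7b
12) 6026.786ms=90/7b +401.786ms=6/7b
13) 6428.571ms=96/7b +401.786ms=6/7b
14) 6830.357ms=102/7b +401.786ms=6/7b
15) 7232.143ms=108/7b +803.571ms=12/7b
16) 8035.714ms=120/7b +401.786ms=6/7b
Σ=18b of 18 (128bpm 6/8) — PASS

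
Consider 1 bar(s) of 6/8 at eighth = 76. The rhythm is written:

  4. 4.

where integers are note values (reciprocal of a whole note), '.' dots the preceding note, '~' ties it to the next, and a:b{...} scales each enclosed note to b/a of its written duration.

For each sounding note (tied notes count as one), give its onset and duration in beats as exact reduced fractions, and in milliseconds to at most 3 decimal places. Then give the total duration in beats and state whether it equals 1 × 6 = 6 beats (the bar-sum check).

1) 0.0ms=0b +2368.421ms=3b
2) 2368.421ms=3b +2368.421ms=3b
Σ=6b of 6 (76bpm 6/8) — PASS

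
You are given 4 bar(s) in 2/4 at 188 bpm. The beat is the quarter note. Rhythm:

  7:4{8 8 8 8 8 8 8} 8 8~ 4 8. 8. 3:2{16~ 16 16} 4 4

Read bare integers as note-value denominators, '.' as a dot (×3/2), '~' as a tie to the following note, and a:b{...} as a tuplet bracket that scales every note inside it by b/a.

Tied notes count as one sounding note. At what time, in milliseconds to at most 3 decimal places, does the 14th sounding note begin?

note 14 onset = 6b = 1914.894ms

1. 0.0ms @ 0 + 91.185ms (2/7)
2. 91.185ms @ 2/7 + 91.185ms (2/7)
3. 182.371ms @ 4/7 + 91.185ms (2/7)
4. 273.556ms @ 6/7 + 91.185ms (2/7)
5. 364.742ms @ 8/7 + 91.185ms (2/7)
6. 455.927ms @ 10/7 + 91.185ms (2/7)
7. 547.112ms @ 12/7 + 91.185ms (2/7)
8. 638.298ms @ 2 + 159.574ms (1/2)
9. 797.872ms @ 5/2 + 478.723ms (3/2)
10. 1276.596ms @ 4 + 239.362ms (3/4)
11. 1515.957ms @ 19/4 + 239.362ms (3/4)
12. 1755.319ms @ 11/2 + 106.383ms (1/3)
13. 1861.702ms @ 35/6 + 53.191ms (1/6)
14. 1914.894ms @ 6 + 319.149ms (1)
15. 2234.043ms @ 7 + 319.149ms (1)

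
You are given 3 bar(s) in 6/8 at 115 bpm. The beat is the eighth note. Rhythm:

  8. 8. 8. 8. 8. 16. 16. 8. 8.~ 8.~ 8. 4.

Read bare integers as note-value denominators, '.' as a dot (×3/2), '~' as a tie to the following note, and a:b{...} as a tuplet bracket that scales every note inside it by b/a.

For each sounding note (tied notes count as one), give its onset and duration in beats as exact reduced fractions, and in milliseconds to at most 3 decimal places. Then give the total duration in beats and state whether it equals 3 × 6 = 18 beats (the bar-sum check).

1) 0.0ms=0b +782.609ms=3/2b
2) 782.609ms=3/2b +782.609ms=3/2b
3) 1565.217ms=3b +782.609ms=3/2b
4) 2347.826ms=9/2b +782.609ms=3/2b
5) 3130.435ms=6b +782.609ms=3/2b
6) 3913.043ms=15/2b +391.304ms=3/4b
7) 4304.348ms=33/4b +391.304ms=3/4b
8) 4695.652ms=9b +782.609ms=3/2b
9) 5478.261ms=21/2b +2347.826ms=9/2b
10) 7826.087ms=15b +1565.217ms=3b
Σ=18b of 18 (115bpm 6/8) — PASS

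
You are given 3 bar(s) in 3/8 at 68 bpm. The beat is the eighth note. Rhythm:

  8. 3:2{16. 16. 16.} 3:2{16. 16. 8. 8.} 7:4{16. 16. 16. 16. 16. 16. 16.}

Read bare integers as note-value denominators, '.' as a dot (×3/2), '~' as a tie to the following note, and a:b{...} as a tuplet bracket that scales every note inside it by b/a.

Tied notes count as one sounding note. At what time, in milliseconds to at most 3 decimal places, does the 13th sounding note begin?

1. 0.0ms @ 0 + 1323.529ms (3/2)
2. 1323.529ms @ 3/2 + 441.176ms (1/2)
3. 1764.706ms @ 2 + 441.176ms (1/2)
4. 2205.882ms @ 5/2 + 441.176ms (1/2)
5. 2647.059ms @ 3 + 441.176ms (1/2)
6. 3088.235ms @ 7/2 + 441.176ms (1/2)
7. 3529.412ms @ 4 + 882.353ms (1)
8. 4411.765ms @ 5 + 882.353ms (1)
9. 5294.118ms @ 6 + 378.151ms (3/7)
10. 5672.269ms @ 45/7 + 378.151ms (3/7)
11. 6050.42ms @ 48/7 + 378.151ms (3/7)
12. 6428.571ms @ 51/7 + 378.151ms (3/7)
13. 6806.723ms @ 54/7 + 378.151ms (3/7)
14. 7184.874ms @ 57/7 + 378.151ms (3/7)
15. 7563.025ms @ 60/7 + 378.151ms (3/7)

note 13 onset = 54/7b = 6806.723ms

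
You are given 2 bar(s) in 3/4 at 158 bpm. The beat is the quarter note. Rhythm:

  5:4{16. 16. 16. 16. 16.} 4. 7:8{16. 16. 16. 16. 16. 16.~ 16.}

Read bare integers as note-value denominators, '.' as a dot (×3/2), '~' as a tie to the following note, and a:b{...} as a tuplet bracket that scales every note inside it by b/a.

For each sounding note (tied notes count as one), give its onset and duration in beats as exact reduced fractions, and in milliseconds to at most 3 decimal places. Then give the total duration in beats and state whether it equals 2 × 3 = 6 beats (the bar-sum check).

1) 0.0ms=0b +113.924ms=3/10b
2) 113.924ms=3/10b +113.924ms=3/10b
3) 227.848ms=3/5b +113.924ms=3/10b
4) 341.772ms=9/10b +113.924ms=3/10b
5) 455.696ms=6/5b +113.924ms=3/10b
6) 569.62ms=3/2b +569.62ms=3/2b
7) 1139.241ms=3b +162.749ms=3/7b
8) 1301.989ms=24/7b +162.749ms=3/7b
9) 1464.738ms=27/7b +162.749ms=3/7b
10) 1627.486ms=30/7b +162.749ms=3/7b
11) 1790.235ms=33/7b +162.749ms=3/7b
12) 1952.984ms=36/7b +325.497ms=6/7b
Σ=6b of 6 (158bpm 3/4) — PASS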